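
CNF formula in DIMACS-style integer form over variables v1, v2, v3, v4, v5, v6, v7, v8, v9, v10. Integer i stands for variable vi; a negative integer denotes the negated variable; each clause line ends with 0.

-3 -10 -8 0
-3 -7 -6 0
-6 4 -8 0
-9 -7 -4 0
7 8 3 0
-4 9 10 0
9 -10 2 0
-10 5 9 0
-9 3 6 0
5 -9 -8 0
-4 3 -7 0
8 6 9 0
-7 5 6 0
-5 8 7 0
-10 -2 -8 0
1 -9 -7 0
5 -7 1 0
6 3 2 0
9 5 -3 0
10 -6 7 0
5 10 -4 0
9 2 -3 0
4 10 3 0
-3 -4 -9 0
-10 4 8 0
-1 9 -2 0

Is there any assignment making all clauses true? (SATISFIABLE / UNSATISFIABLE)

SATISFIABLE

Set v1 = True and propagate.
Set v2 = True and propagate.
  then v9 is forced to True.
The remaining clauses are satisfied by v3 = True, v4 = False, v5 = True, v6 = False, v7 = True, v8 = True, v10 = False.
So v1=True  v2=True  v3=True  v4=False  v5=True  v6=False  v7=True  v8=True  v9=True  v10=False is a satisfying assignment.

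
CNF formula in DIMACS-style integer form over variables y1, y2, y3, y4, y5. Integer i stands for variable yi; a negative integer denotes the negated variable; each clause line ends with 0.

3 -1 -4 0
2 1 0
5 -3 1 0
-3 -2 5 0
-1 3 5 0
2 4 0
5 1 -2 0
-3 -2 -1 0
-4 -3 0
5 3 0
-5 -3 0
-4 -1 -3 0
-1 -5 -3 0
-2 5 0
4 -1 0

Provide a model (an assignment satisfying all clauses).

Branch on y1: take y1 = False.
  then y2 is forced to True.
  then y5 is forced to True.
  then y3 is forced to False.
y4 is now unconstrained; take y4 = False.
Check each clause:
  1. (!y4 || y3 || !y1) — !y4 is true.
  2. (y2 || y1) — y2 is true.
  3. (!y3 || y5 || y1) — !y3 is true.
  4. (y5 || !y3 || !y2) — y5 is true.
  5. (!y1 || y5 || y3) — y5 is true.
  6. (y2 || y4) — y2 is true.
  7. (y1 || y5 || !y2) — y5 is true.
  8. (!y2 || !y1 || !y3) — !y3 is true.
  9. (!y3 || !y4) — !y4 is true.
  10. (y5 || y3) — y5 is true.
  11. (!y3 || !y5) — !y3 is true.
  12. (!y3 || !y1 || !y4) — !y4 is true.
  13. (!y5 || !y3 || !y1) — !y3 is true.
  14. (!y2 || y5) — y5 is true.
  15. (y4 || !y1) — !y1 is true.

y1 = F, y2 = T, y3 = F, y4 = F, y5 = T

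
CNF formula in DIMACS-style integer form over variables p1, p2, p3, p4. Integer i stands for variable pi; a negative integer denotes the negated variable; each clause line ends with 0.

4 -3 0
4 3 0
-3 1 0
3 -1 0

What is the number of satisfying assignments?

4

Satisfying assignments:
  p1=0 p2=0 p3=0 p4=1
  p1=0 p2=1 p3=0 p4=1
  p1=1 p2=0 p3=1 p4=1
  p1=1 p2=1 p3=1 p4=1
That's 4 in total.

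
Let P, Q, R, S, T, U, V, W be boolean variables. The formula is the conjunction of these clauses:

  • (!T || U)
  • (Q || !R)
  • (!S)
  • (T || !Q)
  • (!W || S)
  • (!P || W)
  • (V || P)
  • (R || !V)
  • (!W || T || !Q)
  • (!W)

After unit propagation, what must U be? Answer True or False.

True

Unit clause (!S) sets S = False.
From (!W || S) and S = False: W = False.
(!P || W): since W = False, the clause reduces to (!P). P = False.
(P || V) with P = False leaves only V, so V = True.
(R || !V) with V = True leaves only R, so R = True.
From (Q || !R) and R = True: Q = True.
(T || !Q) with Q = True leaves only T, so T = True.
From (U || !T) and T = True: U = True.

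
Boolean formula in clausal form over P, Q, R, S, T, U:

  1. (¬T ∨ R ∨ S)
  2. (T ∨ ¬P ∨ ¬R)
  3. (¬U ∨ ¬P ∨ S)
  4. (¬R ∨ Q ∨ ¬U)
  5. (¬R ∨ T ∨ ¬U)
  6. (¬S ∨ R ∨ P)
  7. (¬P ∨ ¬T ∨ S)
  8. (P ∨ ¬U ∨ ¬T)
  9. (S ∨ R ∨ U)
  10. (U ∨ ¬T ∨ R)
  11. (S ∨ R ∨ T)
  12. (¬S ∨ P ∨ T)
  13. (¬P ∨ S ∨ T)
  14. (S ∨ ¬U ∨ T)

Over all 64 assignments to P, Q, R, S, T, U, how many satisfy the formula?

15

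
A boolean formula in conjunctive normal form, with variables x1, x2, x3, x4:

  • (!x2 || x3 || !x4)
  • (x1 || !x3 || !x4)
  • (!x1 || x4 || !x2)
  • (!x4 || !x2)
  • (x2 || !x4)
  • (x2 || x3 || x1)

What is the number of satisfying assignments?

Satisfying assignments:
  x1=0 x2=0 x3=1 x4=0
  x1=0 x2=1 x3=0 x4=0
  x1=0 x2=1 x3=1 x4=0
  x1=1 x2=0 x3=0 x4=0
  x1=1 x2=0 x3=1 x4=0
Count: 5.

5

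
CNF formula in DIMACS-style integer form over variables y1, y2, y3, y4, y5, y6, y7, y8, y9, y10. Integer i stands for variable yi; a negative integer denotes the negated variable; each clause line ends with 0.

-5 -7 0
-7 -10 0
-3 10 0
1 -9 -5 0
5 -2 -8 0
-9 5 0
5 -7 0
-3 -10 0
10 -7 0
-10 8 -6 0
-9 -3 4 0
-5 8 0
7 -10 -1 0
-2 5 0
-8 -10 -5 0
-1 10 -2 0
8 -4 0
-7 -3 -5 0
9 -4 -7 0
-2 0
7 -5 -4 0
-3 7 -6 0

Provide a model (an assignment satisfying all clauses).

The clause (!y2) is unit: y2 must be False.
Pure literal: y3 appears only negated; assign y3 = False.
Set y1 = True and propagate.
Branch on y4: take y4 = False.
For the remaining variables, y5 = True, y6 = True, y7 = False, y8 = True, y9 = True, y10 = False works.
Every clause has at least one true literal under this assignment.

y1=T, y2=F, y3=F, y4=F, y5=T, y6=T, y7=F, y8=T, y9=T, y10=F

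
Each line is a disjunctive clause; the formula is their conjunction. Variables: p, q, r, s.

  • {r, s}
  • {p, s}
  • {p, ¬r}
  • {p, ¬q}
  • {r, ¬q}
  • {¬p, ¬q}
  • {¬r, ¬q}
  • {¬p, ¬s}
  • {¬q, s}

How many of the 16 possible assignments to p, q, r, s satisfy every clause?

2

The models are:
  p=F q=F r=F s=T
  p=T q=F r=T s=F
That's 2 in total.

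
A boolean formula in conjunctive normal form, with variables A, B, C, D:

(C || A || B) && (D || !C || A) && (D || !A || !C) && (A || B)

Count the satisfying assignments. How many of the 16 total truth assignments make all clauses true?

Case analysis on A and C:
  A=1, C=1: remaining (B,D) ∈ {(0,1); (1,1)} — 2.
  A=1, C=0: remaining (B,D) ∈ {(0,0); (0,1); (1,0); (1,1)} — 4.
  A=0, C=1: remaining (B,D) ∈ {(1,1)} — 1.
  A=0, C=0: remaining (B,D) ∈ {(1,0); (1,1)} — 2.
Total: 2 + 4 + 1 + 2 = 9.

9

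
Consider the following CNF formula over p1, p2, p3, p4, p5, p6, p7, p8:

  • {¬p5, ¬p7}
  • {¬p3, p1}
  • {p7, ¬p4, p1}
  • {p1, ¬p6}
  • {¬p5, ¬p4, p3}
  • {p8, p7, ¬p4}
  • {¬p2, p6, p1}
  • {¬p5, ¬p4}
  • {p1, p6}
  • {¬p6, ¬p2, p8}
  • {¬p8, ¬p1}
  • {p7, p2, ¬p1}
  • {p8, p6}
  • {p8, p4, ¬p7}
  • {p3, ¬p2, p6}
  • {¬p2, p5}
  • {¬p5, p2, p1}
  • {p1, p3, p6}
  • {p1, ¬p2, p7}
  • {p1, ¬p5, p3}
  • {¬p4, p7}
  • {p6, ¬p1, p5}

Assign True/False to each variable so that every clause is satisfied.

p1=1, p2=0, p3=0, p4=1, p5=0, p6=1, p7=1, p8=0

Check each clause:
  1. {¬p5, ¬p7} — ¬p5 is true.
  2. {p1, ¬p3} — p1 is true.
  3. {¬p4, p1, p7} — p1 is true.
  4. {¬p6, p1} — p1 is true.
  5. {¬p4, p3, ¬p5} — ¬p5 is true.
  6. {p7, ¬p4, p8} — p7 is true.
  7. {p1, ¬p2, p6} — p1 is true.
  8. {¬p4, ¬p5} — ¬p5 is true.
  9. {p1, p6} — p1 is true.
  10. {¬p2, ¬p6, p8} — ¬p2 is true.
  11. {¬p8, ¬p1} — ¬p8 is true.
  12. {p2, ¬p1, p7} — p7 is true.
  13. {p6, p8} — p6 is true.
  14. {p4, p8, ¬p7} — p4 is true.
  15. {p3, p6, ¬p2} — ¬p2 is true.
  16. {p5, ¬p2} — ¬p2 is true.
  17. {¬p5, p1, p2} — p1 is true.
  18. {p3, p6, p1} — p1 is true.
  19. {¬p2, p7, p1} — p1 is true.
  20. {¬p5, p3, p1} — p1 is true.
  21. {¬p4, p7} — p7 is true.
  22. {¬p1, p6, p5} — p6 is true.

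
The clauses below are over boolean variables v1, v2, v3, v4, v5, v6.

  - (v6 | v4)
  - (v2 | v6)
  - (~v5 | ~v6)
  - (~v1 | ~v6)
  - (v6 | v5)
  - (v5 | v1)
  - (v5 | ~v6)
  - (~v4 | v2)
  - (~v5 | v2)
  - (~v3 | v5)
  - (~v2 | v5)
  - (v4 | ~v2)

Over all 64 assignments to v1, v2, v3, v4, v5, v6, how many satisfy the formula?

4

The models are:
  v1=F v2=T v3=F v4=T v5=T v6=F
  v1=F v2=T v3=T v4=T v5=T v6=F
  v1=T v2=T v3=F v4=T v5=T v6=F
  v1=T v2=T v3=T v4=T v5=T v6=F
Count: 4.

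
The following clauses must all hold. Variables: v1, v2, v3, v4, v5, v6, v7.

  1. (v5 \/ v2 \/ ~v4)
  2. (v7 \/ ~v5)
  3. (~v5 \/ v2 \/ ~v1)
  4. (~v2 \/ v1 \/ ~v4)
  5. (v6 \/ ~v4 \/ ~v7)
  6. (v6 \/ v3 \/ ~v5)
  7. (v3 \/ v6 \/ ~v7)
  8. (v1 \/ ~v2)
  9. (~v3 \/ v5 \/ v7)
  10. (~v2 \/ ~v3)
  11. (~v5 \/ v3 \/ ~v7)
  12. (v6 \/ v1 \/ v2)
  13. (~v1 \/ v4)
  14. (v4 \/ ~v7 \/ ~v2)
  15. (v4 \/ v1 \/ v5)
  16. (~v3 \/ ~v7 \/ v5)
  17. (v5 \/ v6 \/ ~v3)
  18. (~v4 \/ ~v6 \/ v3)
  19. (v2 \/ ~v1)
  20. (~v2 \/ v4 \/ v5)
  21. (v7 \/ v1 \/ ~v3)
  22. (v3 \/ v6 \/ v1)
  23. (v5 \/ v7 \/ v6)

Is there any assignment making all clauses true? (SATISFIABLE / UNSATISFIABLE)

SATISFIABLE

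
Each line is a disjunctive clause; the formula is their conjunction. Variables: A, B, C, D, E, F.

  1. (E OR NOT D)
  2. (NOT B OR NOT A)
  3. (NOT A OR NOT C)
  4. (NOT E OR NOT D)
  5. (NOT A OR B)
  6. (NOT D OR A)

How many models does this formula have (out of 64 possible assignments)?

Case analysis on A and D:
  A=T, D=T: a clause becomes empty — 0.
  A=T, D=F: a clause becomes empty — 0.
  A=F, D=T: a clause becomes empty — 0.
  A=F, D=F: B, C, E, F free → 2^4 = 16.
Total: 0 + 0 + 0 + 16 = 16.

16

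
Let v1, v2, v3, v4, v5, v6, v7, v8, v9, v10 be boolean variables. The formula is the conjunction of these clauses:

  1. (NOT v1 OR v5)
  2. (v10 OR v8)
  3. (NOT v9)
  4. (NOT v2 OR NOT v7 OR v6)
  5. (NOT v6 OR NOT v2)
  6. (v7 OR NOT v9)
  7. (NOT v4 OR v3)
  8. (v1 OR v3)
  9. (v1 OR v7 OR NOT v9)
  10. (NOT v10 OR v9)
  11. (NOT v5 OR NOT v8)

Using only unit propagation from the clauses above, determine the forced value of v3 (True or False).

True

(NOT v9) is a unit clause: v9 = False.
(v9 OR NOT v10): since v9 = False, the clause reduces to (NOT v10). v10 = False.
(v10 OR v8) with v10 = False leaves only v8, so v8 = True.
In (NOT v5 OR NOT v8), NOT v8 is now false; NOT v5 must hold, so v5 = False.
(NOT v1 OR v5): since v5 = False, the clause reduces to (NOT v1). v1 = False.
(v1 OR v3): since v1 = False, the clause reduces to (v3). v3 = True.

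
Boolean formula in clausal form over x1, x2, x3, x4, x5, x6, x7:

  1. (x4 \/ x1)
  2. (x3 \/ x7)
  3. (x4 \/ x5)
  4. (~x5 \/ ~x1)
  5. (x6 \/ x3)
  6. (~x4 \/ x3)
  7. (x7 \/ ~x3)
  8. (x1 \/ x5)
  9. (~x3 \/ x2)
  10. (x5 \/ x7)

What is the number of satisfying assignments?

4

The models are:
  x1=F x2=T x3=T x4=T x5=T x6=F x7=T
  x1=F x2=T x3=T x4=T x5=T x6=T x7=T
  x1=T x2=T x3=T x4=T x5=F x6=F x7=T
  x1=T x2=T x3=T x4=T x5=F x6=T x7=T
Count: 4.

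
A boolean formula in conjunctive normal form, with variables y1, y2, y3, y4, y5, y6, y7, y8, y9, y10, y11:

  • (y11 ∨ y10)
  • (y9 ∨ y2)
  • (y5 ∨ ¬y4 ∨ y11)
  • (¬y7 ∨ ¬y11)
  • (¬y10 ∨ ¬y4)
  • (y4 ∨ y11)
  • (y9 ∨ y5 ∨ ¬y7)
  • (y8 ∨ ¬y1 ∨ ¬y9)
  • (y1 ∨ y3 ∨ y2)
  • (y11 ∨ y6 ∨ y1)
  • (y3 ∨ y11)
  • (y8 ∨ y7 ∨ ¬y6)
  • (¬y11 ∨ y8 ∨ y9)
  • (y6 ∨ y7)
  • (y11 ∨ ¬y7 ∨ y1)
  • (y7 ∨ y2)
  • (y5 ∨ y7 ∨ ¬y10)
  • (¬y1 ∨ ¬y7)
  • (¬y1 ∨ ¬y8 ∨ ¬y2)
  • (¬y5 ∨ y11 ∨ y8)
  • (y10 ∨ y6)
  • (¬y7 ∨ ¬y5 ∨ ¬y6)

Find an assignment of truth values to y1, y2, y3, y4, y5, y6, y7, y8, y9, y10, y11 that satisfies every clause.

Try y1 = False.
For the remaining variables, y2 = True, y3 = False, y4 = False, y5 = True, y6 = True, y7 = False, y8 = True, y9 = True, y10 = True, y11 = True works.
Check each clause:
  1. (y10 ∨ y11) — y10 is true.
  2. (y2 ∨ y9) — y9 is true.
  3. (¬y4 ∨ y11 ∨ y5) — y11 is true.
  4. (¬y7 ∨ ¬y11) — ¬y7 is true.
  5. (¬y10 ∨ ¬y4) — ¬y4 is true.
  6. (y11 ∨ y4) — y11 is true.
  7. (y5 ∨ y9 ∨ ¬y7) — ¬y7 is true.
  8. (y8 ∨ ¬y9 ∨ ¬y1) — y8 is true.
  9. (y2 ∨ y1 ∨ y3) — y2 is true.
  10. (y6 ∨ y11 ∨ y1) — y11 is true.
  11. (y11 ∨ y3) — y11 is true.
  12. (¬y6 ∨ y8 ∨ y7) — y8 is true.
  13. (¬y11 ∨ y9 ∨ y8) — y8 is true.
  14. (y6 ∨ y7) — y6 is true.
  15. (y1 ∨ y11 ∨ ¬y7) — y11 is true.
  16. (y7 ∨ y2) — y2 is true.
  17. (y5 ∨ y7 ∨ ¬y10) — y5 is true.
  18. (¬y7 ∨ ¬y1) — ¬y7 is true.
  19. (¬y1 ∨ ¬y2 ∨ ¬y8) — ¬y1 is true.
  20. (¬y5 ∨ y8 ∨ y11) — y8 is true.
  21. (y10 ∨ y6) — y10 is true.
  22. (¬y5 ∨ ¬y7 ∨ ¬y6) — ¬y7 is true.

y1=False, y2=True, y3=False, y4=False, y5=True, y6=True, y7=False, y8=True, y9=True, y10=True, y11=True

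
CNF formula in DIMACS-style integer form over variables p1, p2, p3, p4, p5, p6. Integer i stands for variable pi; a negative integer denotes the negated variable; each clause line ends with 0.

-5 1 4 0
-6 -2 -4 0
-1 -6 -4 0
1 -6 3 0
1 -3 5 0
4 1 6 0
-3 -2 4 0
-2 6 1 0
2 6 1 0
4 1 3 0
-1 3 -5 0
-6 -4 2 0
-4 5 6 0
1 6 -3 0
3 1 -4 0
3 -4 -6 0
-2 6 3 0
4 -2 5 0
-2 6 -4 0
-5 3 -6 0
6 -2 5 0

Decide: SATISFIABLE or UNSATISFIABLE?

SATISFIABLE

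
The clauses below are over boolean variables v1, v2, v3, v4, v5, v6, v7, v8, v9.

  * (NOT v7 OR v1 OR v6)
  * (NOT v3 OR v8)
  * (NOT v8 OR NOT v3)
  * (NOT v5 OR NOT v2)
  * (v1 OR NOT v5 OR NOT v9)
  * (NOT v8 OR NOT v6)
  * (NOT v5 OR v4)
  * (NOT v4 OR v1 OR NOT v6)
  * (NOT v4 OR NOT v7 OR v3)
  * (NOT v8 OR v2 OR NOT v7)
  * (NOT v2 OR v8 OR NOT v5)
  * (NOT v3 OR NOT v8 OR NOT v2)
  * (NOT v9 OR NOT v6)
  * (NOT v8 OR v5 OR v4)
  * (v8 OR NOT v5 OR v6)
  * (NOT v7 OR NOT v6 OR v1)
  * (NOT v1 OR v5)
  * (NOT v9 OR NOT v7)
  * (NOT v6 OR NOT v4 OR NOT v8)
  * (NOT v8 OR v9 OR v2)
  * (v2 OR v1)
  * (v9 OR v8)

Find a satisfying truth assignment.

v1 = F, v2 = T, v3 = F, v4 = F, v5 = F, v6 = F, v7 = F, v8 = F, v9 = T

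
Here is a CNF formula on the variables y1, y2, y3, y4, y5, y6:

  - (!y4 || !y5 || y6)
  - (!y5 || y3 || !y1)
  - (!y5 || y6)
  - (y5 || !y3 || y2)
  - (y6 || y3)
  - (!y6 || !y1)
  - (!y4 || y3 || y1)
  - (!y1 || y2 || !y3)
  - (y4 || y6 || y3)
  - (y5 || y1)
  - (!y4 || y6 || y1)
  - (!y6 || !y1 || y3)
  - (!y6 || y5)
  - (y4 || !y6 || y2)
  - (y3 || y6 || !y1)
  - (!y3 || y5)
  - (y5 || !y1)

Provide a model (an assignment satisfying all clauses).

y1 = 0, y2 = 1, y3 = 0, y4 = 0, y5 = 1, y6 = 1

y2 occurs only positively in the remaining clauses — set y2 = True.
Branch on y1: take y1 = False.
  then y5 is forced to True.
  then y6 is forced to True.
For the remaining variables, y3 = False, y4 = False works.
Every clause has at least one true literal under this assignment.
Check each clause:
  1. (!y5 || !y4 || y6) — !y4 is true.
  2. (!y5 || !y1 || y3) — !y1 is true.
  3. (y6 || !y5) — y6 is true.
  4. (!y3 || y2 || y5) — !y3 is true.
  5. (y6 || y3) — y6 is true.
  6. (!y6 || !y1) — !y1 is true.
  7. (y3 || !y4 || y1) — !y4 is true.
  8. (!y1 || !y3 || y2) — y2 is true.
  9. (y3 || y6 || y4) — y6 is true.
  10. (y1 || y5) — y5 is true.
  11. (!y4 || y1 || y6) — !y4 is true.
  12. (!y1 || y3 || !y6) — !y1 is true.
  13. (!y6 || y5) — y5 is true.
  14. (!y6 || y4 || y2) — y2 is true.
  15. (y3 || !y1 || y6) — !y1 is true.
  16. (y5 || !y3) — !y3 is true.
  17. (!y1 || y5) — y5 is true.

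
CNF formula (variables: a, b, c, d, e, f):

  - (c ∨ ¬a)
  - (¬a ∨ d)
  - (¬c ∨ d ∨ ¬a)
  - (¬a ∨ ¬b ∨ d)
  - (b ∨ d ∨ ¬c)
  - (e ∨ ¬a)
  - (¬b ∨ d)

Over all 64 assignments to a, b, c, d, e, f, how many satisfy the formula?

Case analysis on a and d:
  a=1, d=1: remaining (b,c,e,f) ∈ {(0,1,1,0); (0,1,1,1); (1,1,1,0); (1,1,1,1)} — 4.
  a=1, d=0: a clause becomes empty — 0.
  a=0, d=1: b, c, e, f free → 2^4 = 16.
  a=0, d=0: remaining (b,c,e,f) ∈ {(0,0,0,0); (0,0,0,1); (0,0,1,0); (0,0,1,1)} — 4.
Total: 4 + 0 + 16 + 4 = 24.

24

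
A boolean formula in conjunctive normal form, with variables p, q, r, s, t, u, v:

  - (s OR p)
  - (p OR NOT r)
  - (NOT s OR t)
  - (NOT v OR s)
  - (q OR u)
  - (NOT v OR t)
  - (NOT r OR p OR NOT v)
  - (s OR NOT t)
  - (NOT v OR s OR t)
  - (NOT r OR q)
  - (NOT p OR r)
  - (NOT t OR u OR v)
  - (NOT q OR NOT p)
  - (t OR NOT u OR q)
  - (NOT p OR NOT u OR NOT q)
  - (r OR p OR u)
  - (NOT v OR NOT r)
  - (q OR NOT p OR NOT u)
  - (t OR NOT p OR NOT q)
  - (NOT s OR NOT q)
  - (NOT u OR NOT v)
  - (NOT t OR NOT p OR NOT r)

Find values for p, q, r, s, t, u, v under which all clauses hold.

Try p = False.
  then s is forced to True.
  then r is forced to False.
  then t is forced to True.
  then u is forced to True.
  then q is forced to False.
  then v is forced to False.
Every clause has at least one true literal under this assignment.
Check each clause:
  1. (p OR s) — s is true.
  2. (p OR NOT r) — NOT r is true.
  3. (NOT s OR t) — t is true.
  4. (s OR NOT v) — NOT v is true.
  5. (u OR q) — u is true.
  6. (NOT v OR t) — NOT v is true.
  7. (p OR NOT r OR NOT v) — NOT v is true.
  8. (s OR NOT t) — s is true.
  9. (NOT v OR s OR t) — NOT v is true.
  10. (NOT r OR q) — NOT r is true.
  11. (NOT p OR r) — NOT p is true.
  12. (v OR NOT t OR u) — u is true.
  13. (NOT p OR NOT q) — NOT q is true.
  14. (q OR t OR NOT u) — t is true.
  15. (NOT u OR NOT p OR NOT q) — NOT p is true.
  16. (p OR r OR u) — u is true.
  17. (NOT r OR NOT v) — NOT v is true.
  18. (q OR NOT u OR NOT p) — NOT p is true.
  19. (NOT p OR NOT q OR t) — t is true.
  20. (NOT s OR NOT q) — NOT q is true.
  21. (NOT u OR NOT v) — NOT v is true.
  22. (NOT r OR NOT p OR NOT t) — NOT r is true.

p=False, q=False, r=False, s=True, t=True, u=True, v=False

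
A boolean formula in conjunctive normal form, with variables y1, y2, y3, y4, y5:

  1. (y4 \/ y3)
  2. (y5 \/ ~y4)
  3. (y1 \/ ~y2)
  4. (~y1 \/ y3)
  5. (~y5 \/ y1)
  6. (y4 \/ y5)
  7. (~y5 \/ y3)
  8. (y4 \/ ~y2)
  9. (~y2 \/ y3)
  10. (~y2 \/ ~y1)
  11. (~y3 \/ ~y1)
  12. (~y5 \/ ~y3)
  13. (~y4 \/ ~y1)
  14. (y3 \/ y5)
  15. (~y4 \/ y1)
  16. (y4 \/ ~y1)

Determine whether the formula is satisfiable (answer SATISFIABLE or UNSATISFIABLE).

y1 = True:
  propagation gives y3=True; an empty clause results — contradiction.
y1 = False:
  propagation gives y2=False, y5=False, y4=False; an empty clause results — contradiction.
Every branch closes, so no satisfying assignment exists.

UNSATISFIABLE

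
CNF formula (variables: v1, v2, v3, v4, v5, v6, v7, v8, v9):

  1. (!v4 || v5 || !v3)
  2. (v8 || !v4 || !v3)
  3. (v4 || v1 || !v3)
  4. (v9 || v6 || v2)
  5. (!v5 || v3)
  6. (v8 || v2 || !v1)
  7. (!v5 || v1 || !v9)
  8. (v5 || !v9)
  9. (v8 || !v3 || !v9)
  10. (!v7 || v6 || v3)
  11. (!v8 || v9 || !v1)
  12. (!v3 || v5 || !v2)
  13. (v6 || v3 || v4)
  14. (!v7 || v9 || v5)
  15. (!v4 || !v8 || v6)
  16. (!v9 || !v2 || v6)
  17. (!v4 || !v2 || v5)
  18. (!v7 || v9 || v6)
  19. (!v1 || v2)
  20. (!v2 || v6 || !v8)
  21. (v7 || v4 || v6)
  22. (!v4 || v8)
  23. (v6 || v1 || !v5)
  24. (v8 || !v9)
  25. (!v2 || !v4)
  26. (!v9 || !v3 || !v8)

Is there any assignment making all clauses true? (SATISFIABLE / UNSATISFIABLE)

Pure literal: v6 appears only positively; assign v6 = True.
Try v1 = False.
Branch on v2: take v2 = False.
Branch on v3: take v3 = False.
  then v5 is forced to False.
  then v9 is forced to False.
  then v7 is forced to False.
For the remaining variables, v4 = False, v8 = False works.
So v1=False, v2=False, v3=False, v4=False, v5=False, v6=True, v7=False, v8=False, v9=False is a satisfying assignment.

SATISFIABLE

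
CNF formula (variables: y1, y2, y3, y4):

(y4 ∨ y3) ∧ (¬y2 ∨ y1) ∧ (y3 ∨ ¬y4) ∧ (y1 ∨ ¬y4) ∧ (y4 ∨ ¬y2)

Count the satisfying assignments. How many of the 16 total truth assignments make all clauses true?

4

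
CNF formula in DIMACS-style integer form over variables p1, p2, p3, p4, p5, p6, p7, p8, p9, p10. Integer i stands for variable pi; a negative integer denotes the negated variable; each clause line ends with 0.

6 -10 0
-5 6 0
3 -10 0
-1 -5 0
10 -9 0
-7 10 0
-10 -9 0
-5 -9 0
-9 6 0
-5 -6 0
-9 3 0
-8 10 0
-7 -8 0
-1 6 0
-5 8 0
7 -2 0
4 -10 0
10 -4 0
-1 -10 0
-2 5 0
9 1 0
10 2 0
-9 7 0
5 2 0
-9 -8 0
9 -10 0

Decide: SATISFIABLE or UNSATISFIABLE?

UNSATISFIABLE

p10 = True:
  propagation gives p6=True, p3=True, p9=False; an empty clause results — contradiction.
p10 = False:
  propagation gives p9=False, p7=False, p8=False, p5=False; an empty clause results — contradiction.
Every branch closes, so no satisfying assignment exists.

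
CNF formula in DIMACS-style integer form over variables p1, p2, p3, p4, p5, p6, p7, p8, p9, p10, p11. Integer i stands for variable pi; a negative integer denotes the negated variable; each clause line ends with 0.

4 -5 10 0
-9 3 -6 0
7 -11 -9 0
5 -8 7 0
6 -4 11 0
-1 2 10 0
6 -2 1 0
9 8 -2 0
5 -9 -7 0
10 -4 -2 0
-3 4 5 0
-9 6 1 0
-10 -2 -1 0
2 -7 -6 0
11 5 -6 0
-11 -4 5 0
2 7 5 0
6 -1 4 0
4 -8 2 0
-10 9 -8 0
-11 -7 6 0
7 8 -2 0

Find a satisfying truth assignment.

p1 = F, p2 = F, p3 = T, p4 = F, p5 = T, p6 = F, p7 = T, p8 = F, p9 = F, p10 = T, p11 = F

Try p1 = False.
For the remaining variables, p2 = False, p3 = True, p4 = False, p5 = True, p6 = False, p7 = True, p8 = False, p9 = False, p10 = True, p11 = False works.
Every clause has at least one true literal under this assignment.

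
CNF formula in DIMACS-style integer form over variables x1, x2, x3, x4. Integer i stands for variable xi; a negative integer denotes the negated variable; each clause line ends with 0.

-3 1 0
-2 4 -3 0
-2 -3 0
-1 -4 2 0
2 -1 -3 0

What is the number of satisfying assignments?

Satisfying assignments:
  x1=F x2=F x3=F x4=F
  x1=F x2=F x3=F x4=T
  x1=F x2=T x3=F x4=F
  x1=F x2=T x3=F x4=T
  x1=T x2=F x3=F x4=F
  x1=T x2=T x3=F x4=F
  x1=T x2=T x3=F x4=T
Count: 7.

7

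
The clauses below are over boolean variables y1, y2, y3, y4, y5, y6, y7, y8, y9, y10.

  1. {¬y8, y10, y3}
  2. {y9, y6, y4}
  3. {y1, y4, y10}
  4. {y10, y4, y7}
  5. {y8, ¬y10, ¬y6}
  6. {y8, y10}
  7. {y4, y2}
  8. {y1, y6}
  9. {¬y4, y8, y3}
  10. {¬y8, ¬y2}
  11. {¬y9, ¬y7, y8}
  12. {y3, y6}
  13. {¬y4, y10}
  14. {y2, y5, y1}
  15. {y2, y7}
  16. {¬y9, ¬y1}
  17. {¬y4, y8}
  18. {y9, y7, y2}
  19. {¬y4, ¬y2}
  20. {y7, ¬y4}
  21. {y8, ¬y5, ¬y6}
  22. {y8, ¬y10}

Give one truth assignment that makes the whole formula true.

y3 occurs only positively in the remaining clauses — set y3 = True.
Branch on y1: take y1 = True.
  then y9 is forced to False.
Branch on y2: take y2 = False.
  then y4 is forced to True.
  then y10 is forced to True.
  then y7 is forced to True.
  then y8 is forced to True.
y5, y6 are now unconstrained; take y5 = True, y6 = True.

y1=1, y2=0, y3=1, y4=1, y5=1, y6=1, y7=1, y8=1, y9=0, y10=1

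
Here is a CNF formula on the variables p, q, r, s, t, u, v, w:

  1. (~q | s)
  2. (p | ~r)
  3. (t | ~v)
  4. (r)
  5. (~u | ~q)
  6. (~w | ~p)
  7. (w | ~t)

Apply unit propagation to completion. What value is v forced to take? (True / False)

False

(r) is a unit clause: r = True.
(~r | p) with r = True leaves only p, so p = True.
(~p | ~w): since p = True, the clause reduces to (~w). w = False.
(~t | w) with w = False leaves only ~t, so t = False.
From (~v | t) and t = False: v = False.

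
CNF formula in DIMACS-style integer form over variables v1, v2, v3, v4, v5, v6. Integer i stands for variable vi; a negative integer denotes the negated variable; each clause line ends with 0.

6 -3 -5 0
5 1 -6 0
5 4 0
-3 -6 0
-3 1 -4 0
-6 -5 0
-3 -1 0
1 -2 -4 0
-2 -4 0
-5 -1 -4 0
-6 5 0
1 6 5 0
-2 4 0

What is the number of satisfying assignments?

Satisfying assignments:
  v1=F v2=F v3=F v4=F v5=T v6=F
  v1=F v2=F v3=F v4=T v5=T v6=F
  v1=T v2=F v3=F v4=F v5=T v6=F
  v1=T v2=F v3=F v4=T v5=F v6=F
That's 4 in total.

4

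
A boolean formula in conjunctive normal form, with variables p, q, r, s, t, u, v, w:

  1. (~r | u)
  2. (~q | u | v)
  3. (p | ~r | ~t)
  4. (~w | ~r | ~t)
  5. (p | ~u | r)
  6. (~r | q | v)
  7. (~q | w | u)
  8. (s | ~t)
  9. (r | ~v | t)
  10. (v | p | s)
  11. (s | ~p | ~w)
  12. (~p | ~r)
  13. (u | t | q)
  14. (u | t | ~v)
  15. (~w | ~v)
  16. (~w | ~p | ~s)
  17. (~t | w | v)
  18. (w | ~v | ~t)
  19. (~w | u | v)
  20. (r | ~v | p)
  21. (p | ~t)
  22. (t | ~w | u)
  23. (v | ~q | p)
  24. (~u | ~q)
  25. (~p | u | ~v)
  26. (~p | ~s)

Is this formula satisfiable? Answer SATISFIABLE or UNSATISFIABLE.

Set p = False and propagate.
  then t is forced to False.
The remaining clauses are satisfied by q = False, r = True, s = True, u = True, v = True, w = False.
So p=F, q=F, r=T, s=T, t=F, u=T, v=T, w=F is a satisfying assignment.

SATISFIABLE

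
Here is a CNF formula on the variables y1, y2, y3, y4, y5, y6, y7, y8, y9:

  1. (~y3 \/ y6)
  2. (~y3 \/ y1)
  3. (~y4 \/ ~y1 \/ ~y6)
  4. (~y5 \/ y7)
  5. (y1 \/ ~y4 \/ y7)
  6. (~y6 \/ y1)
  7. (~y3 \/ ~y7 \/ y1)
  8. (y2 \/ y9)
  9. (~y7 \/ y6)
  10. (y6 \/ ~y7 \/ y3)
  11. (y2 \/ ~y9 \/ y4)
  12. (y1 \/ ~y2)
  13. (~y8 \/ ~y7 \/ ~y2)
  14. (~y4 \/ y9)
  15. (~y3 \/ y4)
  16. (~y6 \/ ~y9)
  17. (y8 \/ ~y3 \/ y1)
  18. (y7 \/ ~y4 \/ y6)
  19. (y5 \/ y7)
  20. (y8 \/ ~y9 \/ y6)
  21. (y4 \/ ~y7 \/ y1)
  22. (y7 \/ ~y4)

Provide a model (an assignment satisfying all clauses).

y1=T, y2=T, y3=F, y4=F, y5=T, y6=T, y7=T, y8=F, y9=F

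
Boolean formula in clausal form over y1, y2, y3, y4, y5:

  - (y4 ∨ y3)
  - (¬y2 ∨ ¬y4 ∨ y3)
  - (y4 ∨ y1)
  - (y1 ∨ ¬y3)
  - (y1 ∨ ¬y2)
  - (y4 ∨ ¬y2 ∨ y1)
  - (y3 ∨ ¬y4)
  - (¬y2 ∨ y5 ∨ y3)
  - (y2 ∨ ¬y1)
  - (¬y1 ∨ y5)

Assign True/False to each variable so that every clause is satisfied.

Pure literal: y5 appears only positively; assign y5 = True.
Try y1 = True.
  then y2 is forced to True.
The remaining clauses are satisfied by y3 = True, y4 = False.
Every clause has at least one true literal under this assignment.
Check each clause:
  1. (y4 ∨ y3) — y3 is true.
  2. (¬y4 ∨ ¬y2 ∨ y3) — y3 is true.
  3. (y1 ∨ y4) — y1 is true.
  4. (y1 ∨ ¬y3) — y1 is true.
  5. (y1 ∨ ¬y2) — y1 is true.
  6. (y1 ∨ y4 ∨ ¬y2) — y1 is true.
  7. (y3 ∨ ¬y4) — y3 is true.
  8. (y5 ∨ ¬y2 ∨ y3) — y3 is true.
  9. (¬y1 ∨ y2) — y2 is true.
  10. (y5 ∨ ¬y1) — y5 is true.

y1=1, y2=1, y3=1, y4=0, y5=1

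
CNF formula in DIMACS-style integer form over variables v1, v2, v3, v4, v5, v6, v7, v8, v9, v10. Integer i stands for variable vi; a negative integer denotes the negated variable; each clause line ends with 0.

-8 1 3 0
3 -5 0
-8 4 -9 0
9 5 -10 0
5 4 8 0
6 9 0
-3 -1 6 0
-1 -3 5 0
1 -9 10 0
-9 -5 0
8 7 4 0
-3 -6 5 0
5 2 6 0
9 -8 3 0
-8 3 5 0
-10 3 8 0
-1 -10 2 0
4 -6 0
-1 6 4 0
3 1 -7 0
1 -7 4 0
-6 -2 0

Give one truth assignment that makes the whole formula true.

v1=F, v2=F, v3=T, v4=T, v5=T, v6=T, v7=F, v8=F, v9=F, v10=T

Pure literal: v4 appears only positively; assign v4 = True.
Set v1 = False and propagate.
The remaining clauses are satisfied by v2 = False, v3 = True, v5 = True, v6 = True, v7 = False, v8 = False, v9 = False, v10 = True.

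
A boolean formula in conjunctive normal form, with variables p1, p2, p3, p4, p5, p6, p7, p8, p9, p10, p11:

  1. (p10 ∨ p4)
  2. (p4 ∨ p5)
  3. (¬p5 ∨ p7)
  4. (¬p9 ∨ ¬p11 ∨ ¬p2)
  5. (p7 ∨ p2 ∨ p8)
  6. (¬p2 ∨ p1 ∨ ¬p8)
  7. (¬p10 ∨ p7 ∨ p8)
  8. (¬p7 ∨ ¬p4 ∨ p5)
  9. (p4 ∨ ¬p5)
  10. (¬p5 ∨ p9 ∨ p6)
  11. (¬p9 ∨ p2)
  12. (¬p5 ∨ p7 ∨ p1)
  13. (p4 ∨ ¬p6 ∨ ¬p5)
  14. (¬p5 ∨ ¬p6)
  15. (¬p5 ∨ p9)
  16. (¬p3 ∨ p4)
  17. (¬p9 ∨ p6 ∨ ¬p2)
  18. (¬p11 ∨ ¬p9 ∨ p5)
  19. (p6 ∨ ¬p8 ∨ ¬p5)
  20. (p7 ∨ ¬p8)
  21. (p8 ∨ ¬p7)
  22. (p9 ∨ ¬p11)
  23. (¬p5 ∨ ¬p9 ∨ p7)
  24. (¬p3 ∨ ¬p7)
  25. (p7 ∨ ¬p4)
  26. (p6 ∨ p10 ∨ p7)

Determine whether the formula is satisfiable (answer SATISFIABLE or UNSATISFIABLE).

UNSATISFIABLE

p5 = True:
  propagation gives p7=True, p4=True, p6=False, p9=True; an empty clause results — contradiction.
p5 = False:
  propagation gives p4=True, p7=False; an empty clause results — contradiction.
Every branch closes, so no satisfying assignment exists.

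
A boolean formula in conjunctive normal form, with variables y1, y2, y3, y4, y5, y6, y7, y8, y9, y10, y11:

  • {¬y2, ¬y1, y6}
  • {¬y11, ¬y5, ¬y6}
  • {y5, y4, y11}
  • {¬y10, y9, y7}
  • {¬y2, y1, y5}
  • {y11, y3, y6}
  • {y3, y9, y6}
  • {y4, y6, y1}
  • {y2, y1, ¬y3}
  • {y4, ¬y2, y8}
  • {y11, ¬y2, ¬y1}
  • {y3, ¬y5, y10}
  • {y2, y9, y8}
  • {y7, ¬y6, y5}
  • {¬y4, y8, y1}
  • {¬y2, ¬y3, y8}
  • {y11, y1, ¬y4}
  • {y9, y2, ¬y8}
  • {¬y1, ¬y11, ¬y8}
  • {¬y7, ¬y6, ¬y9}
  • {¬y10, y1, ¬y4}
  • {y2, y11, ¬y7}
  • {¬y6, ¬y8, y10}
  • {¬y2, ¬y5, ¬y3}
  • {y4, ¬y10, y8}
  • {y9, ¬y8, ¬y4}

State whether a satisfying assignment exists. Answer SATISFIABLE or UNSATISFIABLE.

Set y1 = True and propagate.
Set y2 = False and propagate.
For the remaining variables, y3 = True, y4 = True, y5 = False, y6 = False, y7 = False, y8 = True, y9 = True, y10 = False, y11 = False works.
So y1 = T  y2 = F  y3 = T  y4 = T  y5 = F  y6 = F  y7 = F  y8 = T  y9 = T  y10 = F  y11 = F is a satisfying assignment.

SATISFIABLE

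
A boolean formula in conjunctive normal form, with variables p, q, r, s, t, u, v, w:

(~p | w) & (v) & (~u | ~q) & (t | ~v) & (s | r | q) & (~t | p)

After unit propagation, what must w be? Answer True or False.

True

Unit clause (v) sets v = True.
(~v | t): since v = True, the clause reduces to (t). t = True.
From (~t | p) and t = True: p = True.
In (w | ~p), ~p is now false; w must hold, so w = True.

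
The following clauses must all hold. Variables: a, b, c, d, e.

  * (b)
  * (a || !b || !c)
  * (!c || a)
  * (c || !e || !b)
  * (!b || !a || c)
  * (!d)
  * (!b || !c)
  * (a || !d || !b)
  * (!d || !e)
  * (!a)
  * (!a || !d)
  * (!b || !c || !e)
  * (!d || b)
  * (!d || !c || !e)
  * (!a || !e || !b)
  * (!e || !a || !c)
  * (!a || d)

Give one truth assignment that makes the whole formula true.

a = False, b = True, c = False, d = False, e = False

Check each clause:
  1. (b) — b is true.
  2. (!c || !b || a) — !c is true.
  3. (!c || a) — !c is true.
  4. (!e || c || !b) — !e is true.
  5. (!a || !b || c) — !a is true.
  6. (!d) — !d is true.
  7. (!c || !b) — !c is true.
  8. (!b || a || !d) — !d is true.
  9. (!e || !d) — !e is true.
  10. (!a) — !a is true.
  11. (!d || !a) — !d is true.
  12. (!e || !c || !b) — !e is true.
  13. (!d || b) — b is true.
  14. (!d || !e || !c) — !e is true.
  15. (!b || !e || !a) — !e is true.
  16. (!c || !e || !a) — !e is true.
  17. (d || !a) — !a is true.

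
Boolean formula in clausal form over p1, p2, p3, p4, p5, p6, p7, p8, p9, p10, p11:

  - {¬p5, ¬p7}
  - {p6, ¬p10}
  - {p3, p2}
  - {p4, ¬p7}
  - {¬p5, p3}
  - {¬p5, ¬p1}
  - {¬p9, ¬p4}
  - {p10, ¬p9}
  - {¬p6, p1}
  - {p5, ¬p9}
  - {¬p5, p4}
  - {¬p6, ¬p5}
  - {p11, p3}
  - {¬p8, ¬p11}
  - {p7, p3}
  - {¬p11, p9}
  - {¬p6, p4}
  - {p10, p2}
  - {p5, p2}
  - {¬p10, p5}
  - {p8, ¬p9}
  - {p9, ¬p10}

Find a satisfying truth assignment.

p1=True, p2=True, p3=True, p4=True, p5=False, p6=False, p7=False, p8=True, p9=False, p10=False, p11=False

Check each clause:
  1. {¬p5, ¬p7} — ¬p7 is true.
  2. {¬p10, p6} — ¬p10 is true.
  3. {p3, p2} — p2 is true.
  4. {¬p7, p4} — ¬p7 is true.
  5. {¬p5, p3} — p3 is true.
  6. {¬p1, ¬p5} — ¬p5 is true.
  7. {¬p4, ¬p9} — ¬p9 is true.
  8. {p10, ¬p9} — ¬p9 is true.
  9. {p1, ¬p6} — p1 is true.
  10. {¬p9, p5} — ¬p9 is true.
  11. {¬p5, p4} — ¬p5 is true.
  12. {¬p6, ¬p5} — ¬p6 is true.
  13. {p11, p3} — p3 is true.
  14. {¬p8, ¬p11} — ¬p11 is true.
  15. {p7, p3} — p3 is true.
  16. {p9, ¬p11} — ¬p11 is true.
  17. {p4, ¬p6} — ¬p6 is true.
  18. {p2, p10} — p2 is true.
  19. {p2, p5} — p2 is true.
  20. {¬p10, p5} — ¬p10 is true.
  21. {p8, ¬p9} — p8 is true.
  22. {¬p10, p9} — ¬p10 is true.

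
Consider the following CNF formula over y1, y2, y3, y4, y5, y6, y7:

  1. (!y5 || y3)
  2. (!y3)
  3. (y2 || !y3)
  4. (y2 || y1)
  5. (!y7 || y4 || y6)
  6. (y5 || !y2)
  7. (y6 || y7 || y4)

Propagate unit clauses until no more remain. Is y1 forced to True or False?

True

Unit clause (!y3) sets y3 = False.
(y3 || !y5) with y3 = False leaves only !y5, so y5 = False.
From (y5 || !y2) and y5 = False: y2 = False.
(y1 || y2) with y2 = False leaves only y1, so y1 = True.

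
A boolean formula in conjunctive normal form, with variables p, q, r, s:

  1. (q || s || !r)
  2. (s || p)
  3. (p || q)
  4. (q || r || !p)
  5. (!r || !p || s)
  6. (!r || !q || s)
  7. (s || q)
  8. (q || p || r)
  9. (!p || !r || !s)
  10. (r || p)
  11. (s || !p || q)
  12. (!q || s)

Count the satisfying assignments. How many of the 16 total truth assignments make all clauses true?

Satisfying assignments:
  p=F q=T r=T s=T
  p=T q=T r=F s=T
Count: 2.

2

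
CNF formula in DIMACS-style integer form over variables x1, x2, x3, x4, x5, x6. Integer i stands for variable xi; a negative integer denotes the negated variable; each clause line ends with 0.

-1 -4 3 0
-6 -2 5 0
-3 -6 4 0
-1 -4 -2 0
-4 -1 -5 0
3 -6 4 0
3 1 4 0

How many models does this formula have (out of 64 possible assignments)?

28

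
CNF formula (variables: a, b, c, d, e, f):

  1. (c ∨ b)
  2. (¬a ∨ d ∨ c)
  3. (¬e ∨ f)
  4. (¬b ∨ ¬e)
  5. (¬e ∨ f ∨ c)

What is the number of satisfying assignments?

Split on c, then e.
  c=1, e=1: remaining (a,b,d,f) ∈ {(0,0,0,1); (0,0,1,1); (1,0,0,1); (1,0,1,1)} — 4.
  c=1, e=0: a, b, d, f free → 2^4 = 16.
  c=0, e=1: a clause becomes empty — 0.
  c=0, e=0: f free; 3 ways for (a,b,d) × 2^1 = 6.
Total: 4 + 16 + 0 + 6 = 26.

26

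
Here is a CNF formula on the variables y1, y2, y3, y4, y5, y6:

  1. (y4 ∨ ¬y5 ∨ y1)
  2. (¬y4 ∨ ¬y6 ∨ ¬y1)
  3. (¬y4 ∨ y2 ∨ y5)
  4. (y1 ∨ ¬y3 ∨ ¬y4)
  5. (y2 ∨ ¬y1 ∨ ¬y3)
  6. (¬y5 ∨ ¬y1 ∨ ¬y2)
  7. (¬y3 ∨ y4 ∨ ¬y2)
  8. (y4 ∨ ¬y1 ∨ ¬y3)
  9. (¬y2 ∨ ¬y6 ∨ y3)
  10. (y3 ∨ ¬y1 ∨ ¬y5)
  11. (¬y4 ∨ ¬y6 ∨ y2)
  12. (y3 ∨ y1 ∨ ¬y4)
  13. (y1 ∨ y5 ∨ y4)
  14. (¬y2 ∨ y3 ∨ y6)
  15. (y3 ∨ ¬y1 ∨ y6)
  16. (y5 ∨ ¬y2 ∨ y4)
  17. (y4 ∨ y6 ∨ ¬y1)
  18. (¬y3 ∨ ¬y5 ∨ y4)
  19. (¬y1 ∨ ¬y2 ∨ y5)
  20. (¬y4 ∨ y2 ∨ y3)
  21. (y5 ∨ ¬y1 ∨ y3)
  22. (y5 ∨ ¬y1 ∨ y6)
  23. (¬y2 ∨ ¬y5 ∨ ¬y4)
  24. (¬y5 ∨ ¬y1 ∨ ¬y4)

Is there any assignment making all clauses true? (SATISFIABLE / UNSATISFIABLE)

y1 = True:
  y2 = True:
    propagation gives y5=False; an empty clause results — contradiction.
  y2 = False:
    propagation gives y3=False, y5=False; an empty clause results — contradiction.
y1 = False:
  y4 = True:
    propagation gives y3=False; an empty clause results — contradiction.
  y4 = False:
    propagation gives y5=False; an empty clause results — contradiction.
Every branch closes, so no satisfying assignment exists.

UNSATISFIABLE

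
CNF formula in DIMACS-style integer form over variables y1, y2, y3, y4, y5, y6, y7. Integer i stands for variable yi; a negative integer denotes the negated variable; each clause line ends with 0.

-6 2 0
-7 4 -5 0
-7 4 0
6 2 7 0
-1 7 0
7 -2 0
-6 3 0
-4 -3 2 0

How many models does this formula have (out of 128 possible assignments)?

Case analysis on y7 and y2:
  y7=T, y2=T: y1, y5 free; 3 ways for (y3,y4,y6) × 2^2 = 12.
  y7=T, y2=F: remaining (y1,y3,y4,y5,y6) ∈ {(F,F,T,F,F); (F,F,T,T,F); (T,F,T,F,F); (T,F,T,T,F)} — 4.
  y7=F, y2=T: a clause becomes empty — 0.
  y7=F, y2=F: a clause becomes empty — 0.
Total: 12 + 4 + 0 + 0 = 16.

16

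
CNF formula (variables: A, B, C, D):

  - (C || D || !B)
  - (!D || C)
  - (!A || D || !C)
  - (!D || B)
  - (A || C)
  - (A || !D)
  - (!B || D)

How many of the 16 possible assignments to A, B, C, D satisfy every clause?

3

The models are:
  A=F B=F C=T D=F
  A=T B=F C=F D=F
  A=T B=T C=T D=T
Count: 3.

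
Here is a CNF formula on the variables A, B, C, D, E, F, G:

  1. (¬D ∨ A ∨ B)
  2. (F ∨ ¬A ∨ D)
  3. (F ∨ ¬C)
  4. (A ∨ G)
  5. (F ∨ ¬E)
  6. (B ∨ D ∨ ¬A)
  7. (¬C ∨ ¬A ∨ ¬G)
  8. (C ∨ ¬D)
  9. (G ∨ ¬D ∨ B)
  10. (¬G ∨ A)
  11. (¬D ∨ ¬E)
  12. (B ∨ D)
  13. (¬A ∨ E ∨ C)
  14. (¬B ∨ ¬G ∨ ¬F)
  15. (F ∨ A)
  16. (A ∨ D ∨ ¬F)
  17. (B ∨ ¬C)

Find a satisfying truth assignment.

A=True, B=True, C=False, D=False, E=True, F=True, G=False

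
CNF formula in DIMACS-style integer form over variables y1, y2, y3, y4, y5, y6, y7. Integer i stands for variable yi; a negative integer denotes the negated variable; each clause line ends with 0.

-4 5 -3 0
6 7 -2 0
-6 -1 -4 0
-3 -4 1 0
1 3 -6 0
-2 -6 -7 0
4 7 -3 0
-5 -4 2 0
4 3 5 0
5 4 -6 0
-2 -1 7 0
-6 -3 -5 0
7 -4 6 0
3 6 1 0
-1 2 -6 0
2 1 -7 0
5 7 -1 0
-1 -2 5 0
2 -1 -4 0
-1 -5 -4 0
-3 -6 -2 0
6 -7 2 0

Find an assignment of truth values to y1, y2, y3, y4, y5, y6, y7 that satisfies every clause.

y1=1, y2=0, y3=0, y4=0, y5=1, y6=0, y7=0

Check each clause:
  1. {¬y4, ¬y3, y5} — ¬y3 is true.
  2. {y7, ¬y2, y6} — ¬y2 is true.
  3. {¬y4, ¬y6, ¬y1} — ¬y6 is true.
  4. {y1, ¬y3, ¬y4} — y1 is true.
  5. {y1, y3, ¬y6} — y1 is true.
  6. {¬y7, ¬y6, ¬y2} — ¬y7 is true.
  7. {y7, ¬y3, y4} — ¬y3 is true.
  8. {¬y4, ¬y5, y2} — ¬y4 is true.
  9. {y3, y4, y5} — y5 is true.
  10. {¬y6, y4, y5} — ¬y6 is true.
  11. {¬y2, y7, ¬y1} — ¬y2 is true.
  12. {¬y3, ¬y6, ¬y5} — ¬y6 is true.
  13. {¬y4, y7, y6} — ¬y4 is true.
  14. {y1, y3, y6} — y1 is true.
  15. {¬y6, ¬y1, y2} — ¬y6 is true.
  16. {y1, ¬y7, y2} — y1 is true.
  17. {¬y1, y7, y5} — y5 is true.
  18. {¬y1, y5, ¬y2} — y5 is true.
  19. {y2, ¬y1, ¬y4} — ¬y4 is true.
  20. {¬y4, ¬y5, ¬y1} — ¬y4 is true.
  21. {¬y3, ¬y6, ¬y2} — ¬y6 is true.
  22. {y6, ¬y7, y2} — ¬y7 is true.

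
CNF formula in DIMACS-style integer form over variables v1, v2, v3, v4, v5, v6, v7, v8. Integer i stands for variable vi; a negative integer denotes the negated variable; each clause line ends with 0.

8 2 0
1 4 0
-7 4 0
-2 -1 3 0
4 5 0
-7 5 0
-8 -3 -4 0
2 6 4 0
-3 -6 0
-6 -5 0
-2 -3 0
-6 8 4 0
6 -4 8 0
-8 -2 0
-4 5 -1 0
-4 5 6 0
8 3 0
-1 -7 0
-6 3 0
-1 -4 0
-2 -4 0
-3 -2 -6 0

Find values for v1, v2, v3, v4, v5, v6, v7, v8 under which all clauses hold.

v1=False, v2=False, v3=False, v4=True, v5=True, v6=False, v7=False, v8=True

Pure literal: v7 appears only negated; assign v7 = False.
Try v1 = False.
  then v4 is forced to True.
  then v2 is forced to False.
  then v8 is forced to True.
  then v3 is forced to False.
  then v6 is forced to False.
  then v5 is forced to True.
Check each clause:
  1. (v8 OR v2) — v8 is true.
  2. (v1 OR v4) — v4 is true.
  3. (v4 OR NOT v7) — NOT v7 is true.
  4. (NOT v1 OR v3 OR NOT v2) — NOT v1 is true.
  5. (v4 OR v5) — v4 is true.
  6. (v5 OR NOT v7) — NOT v7 is true.
  7. (NOT v8 OR NOT v3 OR NOT v4) — NOT v3 is true.
  8. (v6 OR v4 OR v2) — v4 is true.
  9. (NOT v6 OR NOT v3) — NOT v6 is true.
  10. (NOT v5 OR NOT v6) — NOT v6 is true.
  11. (NOT v2 OR NOT v3) — NOT v3 is true.
  12. (v8 OR v4 OR NOT v6) — v8 is true.
  13. (v6 OR v8 OR NOT v4) — v8 is true.
  14. (NOT v2 OR NOT v8) — NOT v2 is true.
  15. (NOT v1 OR NOT v4 OR v5) — v5 is true.
  16. (v5 OR NOT v4 OR v6) — v5 is true.
  17. (v8 OR v3) — v8 is true.
  18. (NOT v7 OR NOT v1) — NOT v7 is true.
  19. (NOT v6 OR v3) — NOT v6 is true.
  20. (NOT v4 OR NOT v1) — NOT v1 is true.
  21. (NOT v4 OR NOT v2) — NOT v2 is true.
  22. (NOT v2 OR NOT v3 OR NOT v6) — NOT v6 is true.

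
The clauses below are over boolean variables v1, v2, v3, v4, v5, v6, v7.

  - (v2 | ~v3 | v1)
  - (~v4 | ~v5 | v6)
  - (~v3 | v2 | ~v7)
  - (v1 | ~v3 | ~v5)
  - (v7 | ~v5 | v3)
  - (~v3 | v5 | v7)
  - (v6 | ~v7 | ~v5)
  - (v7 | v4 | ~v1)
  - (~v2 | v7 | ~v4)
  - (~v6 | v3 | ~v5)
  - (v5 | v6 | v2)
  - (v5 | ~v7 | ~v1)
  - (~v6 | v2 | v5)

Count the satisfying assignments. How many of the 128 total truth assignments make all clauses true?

13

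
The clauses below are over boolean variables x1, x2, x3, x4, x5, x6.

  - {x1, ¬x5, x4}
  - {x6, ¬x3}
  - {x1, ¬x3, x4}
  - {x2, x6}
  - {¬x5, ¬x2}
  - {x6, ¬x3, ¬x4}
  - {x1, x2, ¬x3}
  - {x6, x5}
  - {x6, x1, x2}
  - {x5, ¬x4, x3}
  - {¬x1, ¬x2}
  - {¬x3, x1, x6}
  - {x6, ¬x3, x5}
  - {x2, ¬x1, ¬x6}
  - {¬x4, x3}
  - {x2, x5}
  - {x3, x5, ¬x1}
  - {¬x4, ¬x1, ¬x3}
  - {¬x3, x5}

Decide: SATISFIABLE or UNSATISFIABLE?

SATISFIABLE

Set x1 = False and propagate.
Try x2 = True.
  then x5 is forced to False.
  then x6 is forced to True.
  then x3 is forced to False.
  then x4 is forced to False.
So x1=F  x2=T  x3=F  x4=F  x5=F  x6=T is a satisfying assignment.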